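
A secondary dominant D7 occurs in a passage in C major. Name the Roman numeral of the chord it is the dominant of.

V

The chord is a dominant seventh chord on D.
A dominant resolves down a perfect fifth: D → G. In C major, G is scale degree 5, i.e. V.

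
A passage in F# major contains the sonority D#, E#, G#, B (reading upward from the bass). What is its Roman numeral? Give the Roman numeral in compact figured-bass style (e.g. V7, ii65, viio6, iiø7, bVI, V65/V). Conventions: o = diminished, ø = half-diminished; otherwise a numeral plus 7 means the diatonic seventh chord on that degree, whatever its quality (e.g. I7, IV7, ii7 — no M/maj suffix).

Stacked in thirds the chord is E#-G#-B-D#: a half-diminished seventh chord on E#.
In F# major, E# is the leading tone; the diatonic half-diminished seventh chord there is viiø7.
With D# in the bass the chord is in third inversion, so the figured bass is 42.

viiø42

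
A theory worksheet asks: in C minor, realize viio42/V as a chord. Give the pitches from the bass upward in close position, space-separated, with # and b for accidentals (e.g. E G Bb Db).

Eb F# A C

The slash marks an applied leading-tone chord: viio of V. In C minor, V is G, so the leading tone to it is F#, a half step below.
Building a fully diminished seventh chord on F# gives F#-A-C-Eb.
The figured bass 42 indicates third inversion, placing the seventh (Eb) in the bass: Eb-F#-A-C.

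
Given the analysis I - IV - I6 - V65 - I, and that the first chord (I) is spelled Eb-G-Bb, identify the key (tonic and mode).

Eb major

I is given as Eb-G-Bb — a major triad with root Eb.
If Eb is scale degree 1 and the mode makes that degree carry a major triad, the tonic is Eb and the mode is major.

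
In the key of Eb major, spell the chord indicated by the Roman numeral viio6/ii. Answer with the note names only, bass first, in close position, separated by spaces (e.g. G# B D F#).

The slash marks an applied leading-tone chord: viio of ii. In Eb major, ii is F, so the leading tone to it is E, a half step below.
Building a diminished triad on E gives E-G-Bb.
The figured bass 6 indicates first inversion, placing the third (G) in the bass: G-Bb-E.

G Bb E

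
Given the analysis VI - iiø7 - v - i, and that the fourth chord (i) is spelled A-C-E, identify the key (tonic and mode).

A minor

i is given as A-C-E — a minor triad with root A.
If A is scale degree 1 and the mode makes that degree carry a minor triad, the tonic is A and the mode is minor.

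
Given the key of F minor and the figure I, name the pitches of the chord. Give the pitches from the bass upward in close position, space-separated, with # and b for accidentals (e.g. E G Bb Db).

F A C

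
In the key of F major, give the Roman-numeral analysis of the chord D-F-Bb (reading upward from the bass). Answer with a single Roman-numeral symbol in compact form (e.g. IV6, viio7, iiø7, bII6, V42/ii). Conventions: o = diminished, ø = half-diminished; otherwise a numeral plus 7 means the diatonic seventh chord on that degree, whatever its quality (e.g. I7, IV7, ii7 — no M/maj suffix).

The pitches Bb-D-F form a major triad rooted on Bb.
Bb is scale degree 4 in F major, and a major triad on that degree is written IV.
With D in the bass the chord is in first inversion, so the figured bass is 6.

IV6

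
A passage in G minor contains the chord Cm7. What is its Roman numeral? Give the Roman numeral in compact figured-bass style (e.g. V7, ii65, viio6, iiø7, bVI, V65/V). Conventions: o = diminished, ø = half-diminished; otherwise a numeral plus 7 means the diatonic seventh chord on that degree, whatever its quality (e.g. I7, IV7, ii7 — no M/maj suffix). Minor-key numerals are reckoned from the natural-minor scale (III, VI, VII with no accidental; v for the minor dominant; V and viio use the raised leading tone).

iv7

Stacked in thirds the chord is C-Eb-G-Bb: a minor seventh chord on C.
In G minor, C is the subdominant; the diatonic minor seventh chord there is iv7.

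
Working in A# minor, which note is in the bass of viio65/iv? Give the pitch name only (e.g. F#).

The applied chord viio65/iv is rooted on C##: C##-E#-G#-B.
The figure 65 means first inversion — the third is in the bass.

E#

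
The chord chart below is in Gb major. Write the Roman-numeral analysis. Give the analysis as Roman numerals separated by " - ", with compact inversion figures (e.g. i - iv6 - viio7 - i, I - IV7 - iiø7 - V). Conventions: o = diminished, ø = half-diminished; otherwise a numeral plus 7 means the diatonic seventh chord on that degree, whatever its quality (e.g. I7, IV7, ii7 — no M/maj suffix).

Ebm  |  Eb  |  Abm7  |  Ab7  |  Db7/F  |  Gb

vi - V/ii - ii7 - V7/V - V65 - I

Ebm: root Eb is the submediant; minor triad there is vi.
Eb: a major triad on Eb, the applied dominant of ii → V/ii.
Abm7: root Ab is the supertonic; minor seventh chord there is ii7.
Ab7 is the secondary dominant of V (dominant seventh chord on Ab): V7/V.
Db7/F has root Db, degree 5 in Gb major, so V65.
Gb: major triad on Gb = scale degree 1 → I.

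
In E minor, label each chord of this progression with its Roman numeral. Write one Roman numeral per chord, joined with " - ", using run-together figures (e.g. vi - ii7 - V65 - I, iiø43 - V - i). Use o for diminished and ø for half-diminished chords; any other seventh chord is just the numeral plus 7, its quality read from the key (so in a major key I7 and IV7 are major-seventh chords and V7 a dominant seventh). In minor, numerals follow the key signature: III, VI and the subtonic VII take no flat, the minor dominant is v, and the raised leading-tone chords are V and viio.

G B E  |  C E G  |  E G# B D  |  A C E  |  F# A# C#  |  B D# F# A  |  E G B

G-B-E has root E, degree 1 in E minor, so i6.
C-E-G: root C is the submediant; major triad there is VI.
E-G#-B-D is the secondary dominant of iv (dominant seventh chord on E): V7/iv.
A-C-E: minor triad on A = scale degree 4 → iv.
F#-A#-C#: chromatic; F# is V of V, so V/V.
B-D#-F#-A: dominant seventh chord on B = scale degree 5 → V7.
E-G-B: minor triad on E = scale degree 1 → i.

i6 - VI - V7/iv - iv - V/V - V7 - i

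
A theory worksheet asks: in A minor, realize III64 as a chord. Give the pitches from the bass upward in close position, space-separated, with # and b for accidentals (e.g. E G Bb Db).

In A minor, scale degree 3 is C, and the diatonic chord built there is a major triad.
Stacking thirds from C gives C-E-G.
The figured bass 64 indicates second inversion, placing the fifth (G) in the bass: G-C-E.

G C E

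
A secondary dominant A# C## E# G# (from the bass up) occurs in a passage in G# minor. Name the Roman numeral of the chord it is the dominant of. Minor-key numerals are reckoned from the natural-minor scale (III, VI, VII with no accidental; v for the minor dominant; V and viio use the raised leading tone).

V

The chord is a dominant seventh chord on A#.
A dominant resolves down a perfect fifth: A# → D#. In G# minor, D# is scale degree 5, i.e. V.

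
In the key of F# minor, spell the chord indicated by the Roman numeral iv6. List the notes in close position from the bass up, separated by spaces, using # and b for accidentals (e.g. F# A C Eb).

D F# B

In F# minor, scale degree 4 is B, and the diatonic chord built there is a minor triad.
That chord is spelled B-D-F#.
The figured bass 6 indicates first inversion, placing the third (D) in the bass: D-F#-B.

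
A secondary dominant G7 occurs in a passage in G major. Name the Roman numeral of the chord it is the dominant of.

IV

The chord is a dominant seventh chord on G.
A dominant resolves down a perfect fifth: G → C. In G major, C is scale degree 4, i.e. IV.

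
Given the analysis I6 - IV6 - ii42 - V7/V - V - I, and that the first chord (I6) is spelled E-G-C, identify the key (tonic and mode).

The anchor chord is a major triad on C, labeled I6.
If C is scale degree 1 and the mode makes that degree carry a major triad, the tonic is C and the mode is major.

C major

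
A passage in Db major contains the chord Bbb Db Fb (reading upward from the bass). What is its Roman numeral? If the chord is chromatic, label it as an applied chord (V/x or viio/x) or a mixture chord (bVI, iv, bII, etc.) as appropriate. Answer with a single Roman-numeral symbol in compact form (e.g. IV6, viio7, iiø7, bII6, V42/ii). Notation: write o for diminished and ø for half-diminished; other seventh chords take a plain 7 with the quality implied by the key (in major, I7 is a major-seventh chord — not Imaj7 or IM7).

The pitches Bbb-Db-Fb form a major triad rooted on Bbb.
Bbb is the lowered sixth degree of Db major (diatonic 6 would be Bb). This is a major triad on the lowered sixth degree, borrowed from the parallel minor.

bVI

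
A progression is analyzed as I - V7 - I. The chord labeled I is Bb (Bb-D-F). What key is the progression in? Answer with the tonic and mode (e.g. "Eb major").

Bb major

The chord Bb is a major triad rooted on Bb; its label is I.
If Bb is scale degree 1 and the mode makes that degree carry a major triad, the tonic is Bb and the mode is major.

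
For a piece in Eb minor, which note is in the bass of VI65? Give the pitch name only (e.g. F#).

Eb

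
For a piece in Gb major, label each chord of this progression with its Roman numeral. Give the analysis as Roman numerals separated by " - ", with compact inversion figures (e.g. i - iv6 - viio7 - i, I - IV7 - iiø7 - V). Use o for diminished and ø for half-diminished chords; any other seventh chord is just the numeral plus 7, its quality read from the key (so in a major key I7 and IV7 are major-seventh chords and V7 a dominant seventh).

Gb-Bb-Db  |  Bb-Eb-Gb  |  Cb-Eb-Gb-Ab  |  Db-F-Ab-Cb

Gb-Bb-Db: major triad on Gb = scale degree 1 → I.
Bb-Eb-Gb has root Eb, degree 6 in Gb major, so vi64.
Cb-Eb-Gb-Ab has root Ab, degree 2 in Gb major, so ii65.
Db-F-Ab-Cb has root Db, degree 5 in Gb major, so V7.

I - vi64 - ii65 - V7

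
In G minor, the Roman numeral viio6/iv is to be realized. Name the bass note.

The applied chord viio6/iv is rooted on B: B-D-F.
The figure 6 means first inversion — the third is in the bass.

D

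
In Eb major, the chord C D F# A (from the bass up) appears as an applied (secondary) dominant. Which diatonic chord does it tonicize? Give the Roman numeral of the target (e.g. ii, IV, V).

The chord is a dominant seventh chord on D.
A dominant resolves down a perfect fifth: D → G. In Eb major, G is scale degree 3, i.e. iii.

iii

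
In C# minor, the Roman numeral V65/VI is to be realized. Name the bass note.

The applied chord V65/VI is rooted on E: E-G#-B-D.
The figure 65 means first inversion — the third is in the bass.

G#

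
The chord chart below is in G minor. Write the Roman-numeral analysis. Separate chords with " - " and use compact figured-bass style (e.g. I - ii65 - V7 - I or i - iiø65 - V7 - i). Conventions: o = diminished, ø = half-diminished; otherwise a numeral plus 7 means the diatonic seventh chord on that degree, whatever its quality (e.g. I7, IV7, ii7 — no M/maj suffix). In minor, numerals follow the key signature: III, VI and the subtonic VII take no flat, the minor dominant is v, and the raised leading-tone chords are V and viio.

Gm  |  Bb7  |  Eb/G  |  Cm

i - V7/VI - VI6 - iv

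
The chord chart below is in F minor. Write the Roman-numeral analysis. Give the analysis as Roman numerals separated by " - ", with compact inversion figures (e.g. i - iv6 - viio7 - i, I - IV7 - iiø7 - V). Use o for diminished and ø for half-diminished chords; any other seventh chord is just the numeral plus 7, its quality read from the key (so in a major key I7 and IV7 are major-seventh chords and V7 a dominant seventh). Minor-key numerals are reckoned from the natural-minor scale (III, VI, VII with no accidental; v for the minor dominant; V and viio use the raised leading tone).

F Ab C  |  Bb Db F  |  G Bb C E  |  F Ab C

F-Ab-C: minor triad on F = scale degree 1 → i.
Bb-Db-F: root Bb is the subdominant; minor triad there is iv.
G-Bb-C-E: dominant seventh chord on C = scale degree 5 → V43.
F-Ab-C: root F is the tonic; minor triad there is i.

i - iv - V43 - i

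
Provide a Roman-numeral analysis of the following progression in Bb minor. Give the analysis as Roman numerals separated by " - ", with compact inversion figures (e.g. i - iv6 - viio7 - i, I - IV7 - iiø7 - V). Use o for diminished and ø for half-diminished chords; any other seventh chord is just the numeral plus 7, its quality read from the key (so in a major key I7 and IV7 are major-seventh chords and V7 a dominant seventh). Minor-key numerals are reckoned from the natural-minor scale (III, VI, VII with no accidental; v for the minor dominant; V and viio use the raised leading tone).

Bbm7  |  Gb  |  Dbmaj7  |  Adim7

i7 - VI - III7 - viio7

Bbm7: root Bb is the tonic; minor seventh chord there is i7.
Gb has root Gb, degree 6 in Bb minor, so VI.
Dbmaj7: root Db is the mediant; major seventh chord there is III7.
Adim7: fully diminished seventh chord on A = scale degree 7 → viio7.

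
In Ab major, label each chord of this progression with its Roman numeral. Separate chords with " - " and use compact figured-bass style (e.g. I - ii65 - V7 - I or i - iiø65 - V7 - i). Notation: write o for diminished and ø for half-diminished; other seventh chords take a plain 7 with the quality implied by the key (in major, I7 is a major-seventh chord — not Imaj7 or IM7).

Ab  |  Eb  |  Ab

Ab: root Ab is the tonic; major triad there is I.
Eb has root Eb, degree 5 in Ab major, so V.
Ab: major triad on Ab = scale degree 1 → I.

I - V - I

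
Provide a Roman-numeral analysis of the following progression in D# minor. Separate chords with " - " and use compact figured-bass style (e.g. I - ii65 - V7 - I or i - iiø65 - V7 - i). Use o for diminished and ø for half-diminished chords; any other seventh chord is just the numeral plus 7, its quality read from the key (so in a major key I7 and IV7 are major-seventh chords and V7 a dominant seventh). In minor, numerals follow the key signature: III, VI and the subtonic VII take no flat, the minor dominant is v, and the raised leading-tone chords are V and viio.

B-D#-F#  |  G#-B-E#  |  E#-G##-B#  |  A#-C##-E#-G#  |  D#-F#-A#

VI - iio6 - V/V - V7 - i

B-D#-F# has root B, degree 6 in D# minor, so VI.
G#-B-E# has root E#, degree 2 in D# minor, so iio6.
E#-G##-B# is the secondary dominant of V (major triad on E#): V/V.
A#-C##-E#-G#: dominant seventh chord on A# = scale degree 5 → V7.
D#-F#-A#: minor triad on D# = scale degree 1 → i.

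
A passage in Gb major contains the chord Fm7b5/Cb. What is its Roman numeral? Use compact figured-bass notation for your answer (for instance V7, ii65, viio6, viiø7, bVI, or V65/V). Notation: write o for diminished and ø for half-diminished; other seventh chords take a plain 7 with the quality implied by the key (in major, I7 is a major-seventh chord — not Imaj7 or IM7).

viiø43

Stacked in thirds the chord is F-Ab-Cb-Eb: a half-diminished seventh chord on F.
In Gb major, F is the leading tone; the diatonic half-diminished seventh chord there is viiø7.
With Cb in the bass the chord is in second inversion, so the figured bass is 43.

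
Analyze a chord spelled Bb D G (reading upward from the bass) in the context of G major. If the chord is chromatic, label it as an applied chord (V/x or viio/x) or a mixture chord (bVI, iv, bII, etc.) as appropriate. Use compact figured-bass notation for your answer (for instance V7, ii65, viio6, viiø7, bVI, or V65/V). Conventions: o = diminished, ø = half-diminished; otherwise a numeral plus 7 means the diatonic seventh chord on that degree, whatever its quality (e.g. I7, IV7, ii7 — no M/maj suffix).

i6

The pitches G-Bb-D form a minor triad rooted on G.
G is the first degree of G major. This is the minor tonic, borrowed from the parallel minor.
With Bb in the bass the chord is in first inversion, so the figured bass is 6.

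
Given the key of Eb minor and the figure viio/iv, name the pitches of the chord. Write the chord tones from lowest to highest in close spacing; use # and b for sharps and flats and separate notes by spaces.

viio/iv is a secondary leading-tone chord. The target iv is Ab in Eb minor; the applied chord is rooted a semitone below, on G.
Building a diminished triad on G gives G-Bb-Db.

G Bb Db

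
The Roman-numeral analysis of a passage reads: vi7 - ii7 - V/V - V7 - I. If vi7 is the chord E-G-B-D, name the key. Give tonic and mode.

vi7 is given as E-G-B-D — a minor seventh chord with root E.
Counting down 5 scale steps from E places the tonic on G; a minor seventh chord on degree 6 is diatonic only in major.

G major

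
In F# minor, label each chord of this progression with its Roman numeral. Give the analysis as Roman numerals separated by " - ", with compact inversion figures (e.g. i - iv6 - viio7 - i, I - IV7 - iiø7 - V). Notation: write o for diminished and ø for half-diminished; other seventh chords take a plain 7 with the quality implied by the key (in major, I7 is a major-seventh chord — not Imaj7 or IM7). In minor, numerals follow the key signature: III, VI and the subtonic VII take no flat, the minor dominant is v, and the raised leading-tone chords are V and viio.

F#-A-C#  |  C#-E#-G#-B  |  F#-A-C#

F#-A-C#: root F# is the tonic; minor triad there is i.
C#-E#-G#-B: root C# is the dominant; dominant seventh chord there is V7.
F#-A-C# has root F#, degree 1 in F# minor, so i.

i - V7 - i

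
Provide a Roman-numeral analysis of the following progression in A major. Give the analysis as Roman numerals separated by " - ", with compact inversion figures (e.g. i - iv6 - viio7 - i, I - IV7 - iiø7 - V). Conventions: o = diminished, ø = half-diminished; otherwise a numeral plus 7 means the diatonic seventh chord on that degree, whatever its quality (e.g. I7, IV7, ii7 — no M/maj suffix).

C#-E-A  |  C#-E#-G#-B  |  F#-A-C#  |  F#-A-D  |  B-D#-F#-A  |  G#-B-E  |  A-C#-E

C#-E-A: major triad on A = scale degree 1 → I6.
C#-E#-G#-B: a dominant seventh chord on C#, the applied dominant of vi → V7/vi.
F#-A-C# has root F#, degree 6 in A major, so vi.
F#-A-D: root D is the subdominant; major triad there is IV6.
B-D#-F#-A: chromatic; B is V of V, so V7/V.
G#-B-E: root E is the dominant; major triad there is V6.
A-C#-E: major triad on A = scale degree 1 → I.

I6 - V7/vi - vi - IV6 - V7/V - V6 - I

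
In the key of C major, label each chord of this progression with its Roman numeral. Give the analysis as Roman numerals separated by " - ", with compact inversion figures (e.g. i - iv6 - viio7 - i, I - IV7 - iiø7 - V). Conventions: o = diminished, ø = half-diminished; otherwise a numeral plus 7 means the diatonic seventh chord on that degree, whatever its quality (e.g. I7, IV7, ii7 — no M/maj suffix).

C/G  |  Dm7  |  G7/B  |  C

I64 - ii7 - V65 - I

C/G: root C is the tonic; major triad there is I64.
Dm7: minor seventh chord on D = scale degree 2 → ii7.
G7/B: root G is the dominant; dominant seventh chord there is V65.
C: root C is the tonic; major triad there is I.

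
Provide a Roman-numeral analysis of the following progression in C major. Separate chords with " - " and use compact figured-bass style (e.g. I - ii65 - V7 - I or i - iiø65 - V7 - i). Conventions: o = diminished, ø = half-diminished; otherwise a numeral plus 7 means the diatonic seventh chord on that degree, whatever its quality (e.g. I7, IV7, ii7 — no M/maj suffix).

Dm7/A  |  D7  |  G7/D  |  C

Dm7/A: root D is the supertonic; minor seventh chord there is ii43.
D7: a dominant seventh chord on D, the applied dominant of V → V7/V.
G7/D: dominant seventh chord on G = scale degree 5 → V43.
C: root C is the tonic; major triad there is I.

ii43 - V7/V - V43 - I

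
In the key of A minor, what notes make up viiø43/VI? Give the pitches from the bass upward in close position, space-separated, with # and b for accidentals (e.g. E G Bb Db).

The slash marks an applied leading-tone chord: viio of VI. In A minor, VI is F, so the leading tone to it is E, a half step below.
Building a half-diminished seventh chord on E gives E-G-Bb-D.
With the 43 figure the chord is in second inversion; from the bass Bb upward in close position it reads Bb-D-E-G.

Bb D E G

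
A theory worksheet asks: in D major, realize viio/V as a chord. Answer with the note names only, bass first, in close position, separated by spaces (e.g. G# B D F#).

G# B D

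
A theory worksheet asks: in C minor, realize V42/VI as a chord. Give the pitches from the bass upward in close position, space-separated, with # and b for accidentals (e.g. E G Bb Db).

Db Eb G Bb

The slash means an applied dominant: we want the dominant of VI. In C minor, VI is Ab major, and its dominant is built on Eb.
Building a dominant seventh chord on Eb gives Eb-G-Bb-Db.
With the 42 figure the chord is in third inversion; from the bass Db upward in close position it reads Db-Eb-G-Bb.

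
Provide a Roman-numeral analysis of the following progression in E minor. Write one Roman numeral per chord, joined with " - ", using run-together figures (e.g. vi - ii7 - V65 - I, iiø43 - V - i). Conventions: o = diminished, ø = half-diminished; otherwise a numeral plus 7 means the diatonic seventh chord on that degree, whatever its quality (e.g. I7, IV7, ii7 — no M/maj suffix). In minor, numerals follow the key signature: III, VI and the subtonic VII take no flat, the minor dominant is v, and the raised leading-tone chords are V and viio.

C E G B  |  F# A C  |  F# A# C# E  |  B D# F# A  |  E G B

VI7 - iio - V7/V - V7 - i

C-E-G-B: root C is the submediant; major seventh chord there is VI7.
F#-A-C: root F# is the supertonic; diminished triad there is iio.
F#-A#-C#-E is the secondary dominant of V (dominant seventh chord on F#): V7/V.
B-D#-F#-A has root B, degree 5 in E minor, so V7.
E-G-B: minor triad on E = scale degree 1 → i.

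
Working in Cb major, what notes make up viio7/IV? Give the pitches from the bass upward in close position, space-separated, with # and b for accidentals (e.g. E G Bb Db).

The slash marks an applied leading-tone chord: viio of IV. In Cb major, IV is Fb, so the leading tone to it is Eb, a half step below.
Building a fully diminished seventh chord on Eb gives Eb-Gb-Bbb-Dbb.

Eb Gb Bbb Dbb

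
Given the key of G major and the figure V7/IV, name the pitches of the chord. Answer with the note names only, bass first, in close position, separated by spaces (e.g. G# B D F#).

V7/IV is a secondary dominant — the dominant seventh of IV. IV in G major is C, so the applied chord's root is G, a perfect fifth above.
Building a dominant seventh chord on G gives G-B-D-F.

G B D F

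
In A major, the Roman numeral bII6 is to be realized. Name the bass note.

bII in A major has root Bb; the chord is Bb-D-F.
The figure 6 means first inversion — the third is in the bass.

D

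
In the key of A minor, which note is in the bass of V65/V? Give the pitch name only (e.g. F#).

D#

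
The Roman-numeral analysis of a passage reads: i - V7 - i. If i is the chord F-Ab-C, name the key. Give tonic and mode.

i is given as F-Ab-C — a minor triad with root F.
If F is scale degree 1 and the mode makes that degree carry a minor triad, the tonic is F and the mode is minor.

F minor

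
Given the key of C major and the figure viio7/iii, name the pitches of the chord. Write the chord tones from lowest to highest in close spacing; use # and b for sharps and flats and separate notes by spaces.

D# F# A C

The slash marks an applied leading-tone chord: viio of iii. In C major, iii is E, so the leading tone to it is D#, a half step below.
Building a fully diminished seventh chord on D# gives D#-F#-A-C.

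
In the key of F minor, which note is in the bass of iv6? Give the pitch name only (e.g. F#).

Db

iv in F minor has root Bb; the chord is Bb-Db-F.
The figure 6 means first inversion — the third is in the bass.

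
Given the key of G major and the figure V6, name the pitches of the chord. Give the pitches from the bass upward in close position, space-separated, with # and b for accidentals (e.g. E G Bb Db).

F# A D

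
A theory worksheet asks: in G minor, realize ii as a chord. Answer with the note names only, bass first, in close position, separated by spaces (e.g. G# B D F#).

A C E

Scale degree 2 in G minor is A; here the chord built on it is altered to a minor triad. ii is the minor supertonic, borrowed from the parallel major (the Dorian ii).
So the chord is A-C-E.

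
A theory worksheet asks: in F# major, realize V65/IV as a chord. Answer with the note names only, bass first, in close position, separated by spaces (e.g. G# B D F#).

A# C# E F#

V65/IV is a secondary dominant — the dominant seventh of IV. IV in F# major is B, so the applied chord's root is F#, a perfect fifth above.
Building a dominant seventh chord on F# gives F#-A#-C#-E.
The figured bass 65 indicates first inversion, placing the third (A#) in the bass: A#-C#-E-F#.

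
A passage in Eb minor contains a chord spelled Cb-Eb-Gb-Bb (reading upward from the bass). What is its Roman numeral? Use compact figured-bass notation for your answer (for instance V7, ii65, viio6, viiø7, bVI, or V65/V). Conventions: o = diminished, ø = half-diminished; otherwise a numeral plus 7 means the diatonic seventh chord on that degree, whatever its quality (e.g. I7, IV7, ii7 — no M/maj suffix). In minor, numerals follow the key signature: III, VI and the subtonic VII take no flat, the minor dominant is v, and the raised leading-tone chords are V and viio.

VI7

The pitches Cb-Eb-Gb-Bb form a major seventh chord rooted on Cb.
Cb is scale degree 6 in Eb minor, and a major seventh chord on that degree is written VI7.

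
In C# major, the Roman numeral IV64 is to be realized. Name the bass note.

C#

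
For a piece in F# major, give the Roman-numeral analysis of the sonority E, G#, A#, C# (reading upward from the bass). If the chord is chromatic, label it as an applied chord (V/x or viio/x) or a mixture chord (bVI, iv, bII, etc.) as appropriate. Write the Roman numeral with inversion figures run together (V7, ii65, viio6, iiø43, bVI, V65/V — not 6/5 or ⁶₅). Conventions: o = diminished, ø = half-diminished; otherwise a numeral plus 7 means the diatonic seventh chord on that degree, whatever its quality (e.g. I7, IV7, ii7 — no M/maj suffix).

viiø43/IV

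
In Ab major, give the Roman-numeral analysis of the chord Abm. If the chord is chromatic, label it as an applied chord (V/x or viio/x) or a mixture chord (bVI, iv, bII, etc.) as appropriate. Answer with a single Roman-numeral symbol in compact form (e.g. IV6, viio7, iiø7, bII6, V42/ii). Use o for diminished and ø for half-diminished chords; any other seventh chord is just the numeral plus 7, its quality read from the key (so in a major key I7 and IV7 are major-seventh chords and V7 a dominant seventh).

i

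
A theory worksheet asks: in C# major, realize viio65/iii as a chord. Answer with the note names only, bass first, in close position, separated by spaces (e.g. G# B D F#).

The slash marks an applied leading-tone chord: viio of iii. In C# major, iii is E#, so the leading tone to it is D##, a half step below.
Building a fully diminished seventh chord on D## gives D##-F##-A#-C#.
The figured bass 65 indicates first inversion, placing the third (F##) in the bass: F##-A#-C#-D##.

F## A# C# D##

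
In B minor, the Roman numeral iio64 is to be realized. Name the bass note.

G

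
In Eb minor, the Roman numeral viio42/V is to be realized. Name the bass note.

Gb

The applied chord viio42/V is rooted on A: A-C-Eb-Gb.
The figure 42 means third inversion — the seventh is in the bass.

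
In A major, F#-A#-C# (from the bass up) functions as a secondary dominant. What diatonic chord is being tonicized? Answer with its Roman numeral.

ii

The chord is a major triad on F#.
A dominant resolves down a perfect fifth: F# → B. In A major, B is scale degree 2, i.e. ii.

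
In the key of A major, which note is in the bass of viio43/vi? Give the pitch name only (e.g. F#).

The applied chord viio43/vi is rooted on E#: E#-G#-B-D.
The figure 43 means second inversion — the fifth is in the bass.

B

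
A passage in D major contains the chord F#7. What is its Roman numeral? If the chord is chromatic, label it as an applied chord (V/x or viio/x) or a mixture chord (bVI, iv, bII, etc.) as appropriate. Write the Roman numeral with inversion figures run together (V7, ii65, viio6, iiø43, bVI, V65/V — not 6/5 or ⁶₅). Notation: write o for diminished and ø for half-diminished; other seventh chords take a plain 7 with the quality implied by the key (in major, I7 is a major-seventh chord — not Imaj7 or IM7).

The pitches F#-A#-C#-E form a dominant seventh chord rooted on F#.
F# is not a diatonic chord root with this quality in D major, but it lies a perfect fifth above B (vi), so the chord functions as an applied dominant of vi.

V7/vi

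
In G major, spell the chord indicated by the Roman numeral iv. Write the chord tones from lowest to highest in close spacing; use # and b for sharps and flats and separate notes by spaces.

C Eb G

iv is the minor subdominant, borrowed from the parallel minor. In G major that root is C.
So the chord is C-Eb-G.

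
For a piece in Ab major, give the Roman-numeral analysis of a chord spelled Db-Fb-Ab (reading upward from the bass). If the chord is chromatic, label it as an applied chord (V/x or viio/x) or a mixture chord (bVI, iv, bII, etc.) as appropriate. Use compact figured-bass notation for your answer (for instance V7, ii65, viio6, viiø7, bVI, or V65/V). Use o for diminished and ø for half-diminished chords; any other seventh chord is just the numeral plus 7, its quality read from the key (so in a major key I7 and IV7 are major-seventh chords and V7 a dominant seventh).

Stacked in thirds the chord is Db-Fb-Ab: a minor triad on Db.
Db is the fourth degree of Ab major. This is the minor subdominant, borrowed from the parallel minor.

iv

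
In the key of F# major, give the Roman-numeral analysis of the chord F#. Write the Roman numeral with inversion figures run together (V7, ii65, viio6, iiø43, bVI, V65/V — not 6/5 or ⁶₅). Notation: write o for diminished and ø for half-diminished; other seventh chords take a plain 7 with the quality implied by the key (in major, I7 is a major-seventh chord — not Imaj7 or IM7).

Stacked in thirds the chord is F#-A#-C#: a major triad on F#.
F# is scale degree 1 in F# major, and a major triad on that degree is written I.

I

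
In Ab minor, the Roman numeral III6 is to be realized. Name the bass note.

III in Ab minor has root Cb; the chord is Cb-Eb-Gb.
The figure 6 means first inversion — the third is in the bass.

Eb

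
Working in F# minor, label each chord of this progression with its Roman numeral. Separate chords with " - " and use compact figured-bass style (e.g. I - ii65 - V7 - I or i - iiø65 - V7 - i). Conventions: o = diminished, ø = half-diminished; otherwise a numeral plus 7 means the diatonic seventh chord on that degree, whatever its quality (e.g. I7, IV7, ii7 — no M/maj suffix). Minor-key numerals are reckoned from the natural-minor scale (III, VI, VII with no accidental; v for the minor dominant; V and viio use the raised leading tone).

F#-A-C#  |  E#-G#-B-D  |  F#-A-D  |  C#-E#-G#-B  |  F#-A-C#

i - viio7 - VI6 - V7 - i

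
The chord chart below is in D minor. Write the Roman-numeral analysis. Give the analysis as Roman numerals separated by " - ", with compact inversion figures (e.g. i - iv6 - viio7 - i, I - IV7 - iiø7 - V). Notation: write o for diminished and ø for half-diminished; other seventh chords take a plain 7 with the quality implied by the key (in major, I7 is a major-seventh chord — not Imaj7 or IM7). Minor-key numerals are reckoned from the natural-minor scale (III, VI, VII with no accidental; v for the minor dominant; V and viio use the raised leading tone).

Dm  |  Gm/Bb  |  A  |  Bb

i - iv6 - V - VI

Dm has root D, degree 1 in D minor, so i.
Gm/Bb: root G is the subdominant; minor triad there is iv6.
A: major triad on A = scale degree 5 → V.
Bb has root Bb, degree 6 in D minor, so VI.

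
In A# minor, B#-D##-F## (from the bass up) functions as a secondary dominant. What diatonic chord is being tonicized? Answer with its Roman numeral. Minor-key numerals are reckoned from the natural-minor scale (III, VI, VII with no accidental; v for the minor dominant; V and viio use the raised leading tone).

V

The chord is a major triad on B#.
A dominant resolves down a perfect fifth: B# → E#. In A# minor, E# is scale degree 5, i.e. V.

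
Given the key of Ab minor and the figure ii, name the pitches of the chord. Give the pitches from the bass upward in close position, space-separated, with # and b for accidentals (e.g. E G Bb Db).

Bb Db F

ii is the minor supertonic, borrowed from the parallel major (the Dorian ii). In Ab minor that root is Bb.
So the chord is Bb-Db-F.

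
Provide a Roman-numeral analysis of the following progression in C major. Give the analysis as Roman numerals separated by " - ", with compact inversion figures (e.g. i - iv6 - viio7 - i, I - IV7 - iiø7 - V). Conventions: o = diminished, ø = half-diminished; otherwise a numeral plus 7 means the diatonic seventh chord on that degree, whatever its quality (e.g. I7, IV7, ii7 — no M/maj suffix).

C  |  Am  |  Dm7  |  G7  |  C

I - vi - ii7 - V7 - I

C: root C is the tonic; major triad there is I.
Am: root A is the submediant; minor triad there is vi.
Dm7: minor seventh chord on D = scale degree 2 → ii7.
G7: root G is the dominant; dominant seventh chord there is V7.
C: root C is the tonic; major triad there is I.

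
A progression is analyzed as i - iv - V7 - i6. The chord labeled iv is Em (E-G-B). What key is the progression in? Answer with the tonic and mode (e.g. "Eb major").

The anchor chord is a minor triad on E, labeled iv.
If E is scale degree 4 and the mode makes that degree carry a minor triad, the tonic is B and the mode is minor.

B minor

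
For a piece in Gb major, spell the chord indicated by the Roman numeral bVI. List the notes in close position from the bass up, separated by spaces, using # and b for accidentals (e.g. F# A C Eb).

Ebb Gb Bbb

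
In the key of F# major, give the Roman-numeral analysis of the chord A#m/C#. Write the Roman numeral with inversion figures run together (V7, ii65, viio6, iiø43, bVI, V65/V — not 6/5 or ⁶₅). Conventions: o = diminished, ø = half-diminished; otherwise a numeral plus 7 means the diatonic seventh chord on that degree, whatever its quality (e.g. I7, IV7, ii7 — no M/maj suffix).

iii6

Stacked in thirds the chord is A#-C#-E#: a minor triad on A#.
In F# major, A# is the mediant; the diatonic minor triad there is iii.
With C# in the bass the chord is in first inversion, so the figured bass is 6.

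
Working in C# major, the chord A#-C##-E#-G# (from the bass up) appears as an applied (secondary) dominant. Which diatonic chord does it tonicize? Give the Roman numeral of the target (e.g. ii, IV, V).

The chord is a dominant seventh chord on A#.
A dominant resolves down a perfect fifth: A# → D#. In C# major, D# is scale degree 2, i.e. ii.

ii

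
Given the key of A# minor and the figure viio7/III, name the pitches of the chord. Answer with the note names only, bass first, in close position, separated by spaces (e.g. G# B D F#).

B# D# F# A

viio7/III is a secondary leading-tone chord. The target III is C# in A# minor; the applied chord is rooted a semitone below, on B#.
Building a fully diminished seventh chord on B# gives B#-D#-F#-A.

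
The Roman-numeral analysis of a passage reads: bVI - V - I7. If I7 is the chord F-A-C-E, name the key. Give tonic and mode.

F major

The anchor chord is a major seventh chord on F, labeled I7.
If F is scale degree 1 and the mode makes that degree carry a major seventh chord, the tonic is F and the mode is major.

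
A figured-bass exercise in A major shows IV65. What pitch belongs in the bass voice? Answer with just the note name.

F#

IV in A major has root D; the chord is D-F#-A-C#.
The figure 65 means first inversion — the third is in the bass.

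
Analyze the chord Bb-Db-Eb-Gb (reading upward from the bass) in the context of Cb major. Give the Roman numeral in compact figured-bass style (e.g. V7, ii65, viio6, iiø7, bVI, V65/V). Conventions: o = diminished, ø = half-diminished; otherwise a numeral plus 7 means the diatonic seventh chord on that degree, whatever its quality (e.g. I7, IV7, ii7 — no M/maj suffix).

Stacked in thirds the chord is Eb-Gb-Bb-Db: a minor seventh chord on Eb.
Eb is scale degree 3 in Cb major, and a minor seventh chord on that degree is written iii7.
With Bb in the bass the chord is in second inversion, so the figured bass is 43.

iii43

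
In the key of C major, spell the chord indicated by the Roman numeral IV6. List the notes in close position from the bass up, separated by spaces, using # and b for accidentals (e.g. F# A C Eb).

A C F

The numeral's case and figure indicate a major triad. In C major its root, the fourth degree, is F.
That chord is spelled F-A-C.
The figured bass 6 indicates first inversion, placing the third (A) in the bass: A-C-F.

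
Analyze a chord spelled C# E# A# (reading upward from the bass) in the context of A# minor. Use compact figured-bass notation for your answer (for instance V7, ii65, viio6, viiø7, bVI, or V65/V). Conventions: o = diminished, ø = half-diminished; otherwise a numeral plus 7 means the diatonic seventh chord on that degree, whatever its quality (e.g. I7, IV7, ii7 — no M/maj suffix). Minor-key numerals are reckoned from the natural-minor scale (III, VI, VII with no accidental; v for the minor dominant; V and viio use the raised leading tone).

i6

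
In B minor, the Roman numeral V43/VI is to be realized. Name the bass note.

The applied chord V43/VI is rooted on D: D-F#-A-C.
The figure 43 means second inversion — the fifth is in the bass.

A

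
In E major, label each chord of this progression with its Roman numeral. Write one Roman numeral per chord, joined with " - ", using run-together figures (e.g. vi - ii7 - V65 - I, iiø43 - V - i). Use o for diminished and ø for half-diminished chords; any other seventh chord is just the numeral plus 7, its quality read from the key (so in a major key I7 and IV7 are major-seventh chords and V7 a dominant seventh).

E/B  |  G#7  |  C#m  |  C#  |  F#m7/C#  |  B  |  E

I64 - V7/vi - vi - V/ii - ii43 - V - I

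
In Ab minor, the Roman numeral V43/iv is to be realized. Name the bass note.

Eb

The applied chord V43/iv is rooted on Ab: Ab-C-Eb-Gb.
The figure 43 means second inversion — the fifth is in the bass.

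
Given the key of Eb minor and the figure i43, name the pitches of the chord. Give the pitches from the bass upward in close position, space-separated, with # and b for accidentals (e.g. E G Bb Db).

Bb Db Eb Gb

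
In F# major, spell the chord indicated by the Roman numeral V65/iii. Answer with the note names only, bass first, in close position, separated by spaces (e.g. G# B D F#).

V65/iii is a secondary dominant — the dominant seventh of iii. iii in F# major is A#, so the applied chord's root is E#, a perfect fifth above.
Building a dominant seventh chord on E# gives E#-G##-B#-D#.
With the 65 figure the chord is in first inversion; from the bass G## upward in close position it reads G##-B#-D#-E#.

G## B# D# E#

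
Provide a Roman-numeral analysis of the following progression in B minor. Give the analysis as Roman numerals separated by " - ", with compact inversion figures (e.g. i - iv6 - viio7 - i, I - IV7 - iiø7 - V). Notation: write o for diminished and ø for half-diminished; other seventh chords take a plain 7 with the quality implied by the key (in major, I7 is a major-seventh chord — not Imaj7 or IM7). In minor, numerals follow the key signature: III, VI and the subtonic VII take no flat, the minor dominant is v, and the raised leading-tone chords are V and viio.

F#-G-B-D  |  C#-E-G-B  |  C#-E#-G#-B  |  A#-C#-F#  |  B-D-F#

F#-G-B-D: root G is the submediant; major seventh chord there is VI42.
C#-E-G-B: root C# is the supertonic; half-diminished seventh chord there is iiø7.
C#-E#-G#-B is the secondary dominant of V (dominant seventh chord on C#): V7/V.
A#-C#-F# has root F#, degree 5 in B minor, so V6.
B-D-F#: root B is the tonic; minor triad there is i.

VI42 - iiø7 - V7/V - V6 - i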